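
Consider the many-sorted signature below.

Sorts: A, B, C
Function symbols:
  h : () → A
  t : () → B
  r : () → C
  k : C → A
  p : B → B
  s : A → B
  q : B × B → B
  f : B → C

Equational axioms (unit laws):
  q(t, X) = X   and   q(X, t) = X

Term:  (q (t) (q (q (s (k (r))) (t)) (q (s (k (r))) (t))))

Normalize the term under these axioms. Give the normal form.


1. (q (t) (q (q (s (k (r))) (t)) (q (s (k (r))) (t))))  →  (q (q (s (k (r))) (t)) (q (s (k (r))) (t)))
2. (q (q (s (k (r))) (t)) (q (s (k (r))) (t)))  →  (q (s (k (r))) (q (s (k (r))) (t)))
3. (q (s (k (r))) (q (s (k (r))) (t)))  →  (q (s (k (r))) (s (k (r))))

normal form = (q (s (k (r))) (s (k (r))))


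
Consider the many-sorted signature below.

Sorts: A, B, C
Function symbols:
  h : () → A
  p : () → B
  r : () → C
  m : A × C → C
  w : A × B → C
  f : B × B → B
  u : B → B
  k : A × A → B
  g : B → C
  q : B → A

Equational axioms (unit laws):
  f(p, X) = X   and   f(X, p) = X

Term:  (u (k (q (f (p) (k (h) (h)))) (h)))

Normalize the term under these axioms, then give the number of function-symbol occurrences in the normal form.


1. (u (k (q (f (p) (k (h) (h)))) (h)))  →  (u (k (q (k (h) (h))) (h)))
normal form: (u (k (q (k (h) (h))) (h)))

size = 7


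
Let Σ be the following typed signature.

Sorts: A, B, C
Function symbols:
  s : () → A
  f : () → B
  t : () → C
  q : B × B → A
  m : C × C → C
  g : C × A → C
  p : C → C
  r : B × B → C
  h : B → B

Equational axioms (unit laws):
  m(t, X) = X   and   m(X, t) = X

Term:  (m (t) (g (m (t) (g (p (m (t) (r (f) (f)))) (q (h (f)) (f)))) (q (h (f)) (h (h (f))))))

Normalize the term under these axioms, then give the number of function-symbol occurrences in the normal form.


size = 16

1. (m (t) (g (m (t) (g (p (m (t) (r (f) (f)))) (q (h (f)) (f)))) (q (h (f)) (h (h (f))))))  →  (g (m (t) (g (p (m (t) (r (f) (f)))) (q (h (f)) (f)))) (q (h (f)) (h (h (f)))))
2. (g (m (t) (g (p (m (t) (r (f) (f)))) (q (h (f)) (f)))) (q (h (f)) (h (h (f)))))  →  (g (g (p (m (t) (r (f) (f)))) (q (h (f)) (f))) (q (h (f)) (h (h (f)))))
3. (g (g (p (m (t) (r (f) (f)))) (q (h (f)) (f))) (q (h (f)) (h (h (f)))))  →  (g (g (p (r (f) (f))) (q (h (f)) (f))) (q (h (f)) (h (h (f)))))
normal form: (g (g (p (r (f) (f))) (q (h (f)) (f))) (q (h (f)) (h (h (f)))))


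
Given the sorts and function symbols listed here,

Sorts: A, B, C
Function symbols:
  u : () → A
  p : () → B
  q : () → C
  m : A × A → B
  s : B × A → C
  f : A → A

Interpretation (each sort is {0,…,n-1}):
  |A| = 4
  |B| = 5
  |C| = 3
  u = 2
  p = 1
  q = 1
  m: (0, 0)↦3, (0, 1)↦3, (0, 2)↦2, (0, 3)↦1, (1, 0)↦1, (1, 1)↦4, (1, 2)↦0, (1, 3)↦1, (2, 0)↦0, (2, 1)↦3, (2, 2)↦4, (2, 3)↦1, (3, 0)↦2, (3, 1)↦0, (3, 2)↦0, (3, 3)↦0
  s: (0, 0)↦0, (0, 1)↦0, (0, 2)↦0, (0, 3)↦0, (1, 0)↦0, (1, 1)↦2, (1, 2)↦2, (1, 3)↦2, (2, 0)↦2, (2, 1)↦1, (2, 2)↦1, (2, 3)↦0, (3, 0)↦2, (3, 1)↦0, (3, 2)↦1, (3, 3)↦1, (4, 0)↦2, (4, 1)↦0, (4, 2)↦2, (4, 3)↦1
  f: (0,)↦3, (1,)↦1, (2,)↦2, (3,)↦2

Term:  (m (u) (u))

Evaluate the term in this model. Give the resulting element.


  u = 2
  u = 2
  (m (u) (u)) = m(2, 2) = 4

value = 4


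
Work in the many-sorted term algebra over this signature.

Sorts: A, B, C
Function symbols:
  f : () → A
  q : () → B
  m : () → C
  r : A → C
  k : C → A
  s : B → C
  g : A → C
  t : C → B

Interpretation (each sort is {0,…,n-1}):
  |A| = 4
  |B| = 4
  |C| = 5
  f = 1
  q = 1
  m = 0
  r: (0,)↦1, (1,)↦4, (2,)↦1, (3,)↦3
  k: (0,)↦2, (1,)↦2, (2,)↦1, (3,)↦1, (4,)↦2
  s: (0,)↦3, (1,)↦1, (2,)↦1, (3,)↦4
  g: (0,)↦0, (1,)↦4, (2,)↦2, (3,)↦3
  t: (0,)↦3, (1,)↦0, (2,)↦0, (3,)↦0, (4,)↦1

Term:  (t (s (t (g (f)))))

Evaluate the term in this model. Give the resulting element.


  f = 1
  (g (f)) = g(1,) = 4
  (t (g (f))) = t(4,) = 1
  (s (t (g (f)))) = s(1,) = 1
  (t (s (t (g (f))))) = t(1,) = 0

value = 0


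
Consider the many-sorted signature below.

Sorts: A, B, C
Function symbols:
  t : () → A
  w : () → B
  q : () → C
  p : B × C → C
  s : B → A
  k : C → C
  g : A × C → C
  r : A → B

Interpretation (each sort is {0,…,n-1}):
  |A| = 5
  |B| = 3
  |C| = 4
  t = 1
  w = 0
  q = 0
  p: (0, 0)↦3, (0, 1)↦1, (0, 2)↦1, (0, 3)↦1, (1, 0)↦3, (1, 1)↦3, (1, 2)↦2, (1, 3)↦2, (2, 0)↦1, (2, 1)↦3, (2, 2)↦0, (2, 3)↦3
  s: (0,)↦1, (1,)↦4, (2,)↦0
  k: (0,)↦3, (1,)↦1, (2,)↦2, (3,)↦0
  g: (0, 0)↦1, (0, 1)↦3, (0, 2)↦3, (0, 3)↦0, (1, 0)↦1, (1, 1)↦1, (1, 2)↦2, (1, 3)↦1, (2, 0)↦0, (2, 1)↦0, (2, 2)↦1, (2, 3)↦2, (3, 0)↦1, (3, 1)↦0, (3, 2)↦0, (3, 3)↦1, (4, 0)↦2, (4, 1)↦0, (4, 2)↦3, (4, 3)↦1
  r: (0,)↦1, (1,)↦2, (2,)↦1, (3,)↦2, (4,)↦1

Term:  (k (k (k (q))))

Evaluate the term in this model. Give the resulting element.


  q = 0
  (k (q)) = k(0,) = 3
  (k (k (q))) = k(3,) = 0
  (k (k (k (q)))) = k(0,) = 3

value = 3


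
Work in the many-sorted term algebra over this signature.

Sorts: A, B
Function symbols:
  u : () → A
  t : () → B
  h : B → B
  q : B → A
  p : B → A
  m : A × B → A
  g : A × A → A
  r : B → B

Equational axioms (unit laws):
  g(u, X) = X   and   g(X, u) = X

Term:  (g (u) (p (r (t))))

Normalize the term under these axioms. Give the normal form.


normal form = (p (r (t)))

1. (g (u) (p (r (t))))  →  (p (r (t)))


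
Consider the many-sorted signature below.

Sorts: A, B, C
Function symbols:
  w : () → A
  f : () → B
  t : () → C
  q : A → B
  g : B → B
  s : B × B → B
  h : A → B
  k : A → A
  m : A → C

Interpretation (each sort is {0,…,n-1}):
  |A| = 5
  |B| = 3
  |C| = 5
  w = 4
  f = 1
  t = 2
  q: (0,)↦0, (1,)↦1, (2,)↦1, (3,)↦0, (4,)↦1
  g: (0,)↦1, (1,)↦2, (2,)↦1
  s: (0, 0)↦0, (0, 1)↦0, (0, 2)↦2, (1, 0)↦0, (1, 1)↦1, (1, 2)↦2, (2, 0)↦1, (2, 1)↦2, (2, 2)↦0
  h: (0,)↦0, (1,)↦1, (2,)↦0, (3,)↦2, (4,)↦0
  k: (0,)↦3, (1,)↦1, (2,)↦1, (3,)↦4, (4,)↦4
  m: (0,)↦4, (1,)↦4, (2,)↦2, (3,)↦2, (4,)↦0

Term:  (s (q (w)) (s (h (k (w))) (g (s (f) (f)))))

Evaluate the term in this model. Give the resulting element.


value = 2

  w = 4
  (q (w)) = q(4,) = 1
  w = 4
  (k (w)) = k(4,) = 4
  (h (k (w))) = h(4,) = 0
  f = 1
  f = 1
  (s (f) (f)) = s(1, 1) = 1
  (g (s (f) (f))) = g(1,) = 2
  (s (h (k (w))) (g (s (f) (f)))) = s(0, 2) = 2
  (s (q (w)) (s (h (k (w))) (g (s (f) (f))))) = s(1, 2) = 2


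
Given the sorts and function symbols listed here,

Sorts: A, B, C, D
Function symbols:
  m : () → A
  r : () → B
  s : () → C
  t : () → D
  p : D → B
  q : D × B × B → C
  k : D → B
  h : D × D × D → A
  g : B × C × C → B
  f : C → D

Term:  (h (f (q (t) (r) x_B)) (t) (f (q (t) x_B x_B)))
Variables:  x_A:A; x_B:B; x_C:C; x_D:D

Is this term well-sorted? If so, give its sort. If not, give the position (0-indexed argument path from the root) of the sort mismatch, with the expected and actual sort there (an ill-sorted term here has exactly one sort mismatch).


well-sorted; sort = A

      (t) : D
      (r) : B
      x_B : B
    (q (t) (r) x_B) : C
  (f (q (t) (r) x_B)) : D
  (t) : D
      (t) : D
      x_B : B
      x_B : B
    (q (t) x_B x_B) : C
  (f (q (t) x_B x_B)) : D
(h (f (q (t) (r) x_B)) (t) (f (q (t) x_B x_B))) : A


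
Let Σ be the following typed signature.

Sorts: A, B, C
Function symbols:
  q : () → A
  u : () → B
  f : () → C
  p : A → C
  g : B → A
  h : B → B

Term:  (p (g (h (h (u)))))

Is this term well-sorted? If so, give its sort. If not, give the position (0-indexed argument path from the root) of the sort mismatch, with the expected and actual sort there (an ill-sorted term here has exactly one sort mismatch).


        (u) : B
      (h (u)) : B
    (h (h (u))) : B
  (g (h (h (u)))) : A
(p (g (h (h (u))))) : C

well-sorted; sort = C


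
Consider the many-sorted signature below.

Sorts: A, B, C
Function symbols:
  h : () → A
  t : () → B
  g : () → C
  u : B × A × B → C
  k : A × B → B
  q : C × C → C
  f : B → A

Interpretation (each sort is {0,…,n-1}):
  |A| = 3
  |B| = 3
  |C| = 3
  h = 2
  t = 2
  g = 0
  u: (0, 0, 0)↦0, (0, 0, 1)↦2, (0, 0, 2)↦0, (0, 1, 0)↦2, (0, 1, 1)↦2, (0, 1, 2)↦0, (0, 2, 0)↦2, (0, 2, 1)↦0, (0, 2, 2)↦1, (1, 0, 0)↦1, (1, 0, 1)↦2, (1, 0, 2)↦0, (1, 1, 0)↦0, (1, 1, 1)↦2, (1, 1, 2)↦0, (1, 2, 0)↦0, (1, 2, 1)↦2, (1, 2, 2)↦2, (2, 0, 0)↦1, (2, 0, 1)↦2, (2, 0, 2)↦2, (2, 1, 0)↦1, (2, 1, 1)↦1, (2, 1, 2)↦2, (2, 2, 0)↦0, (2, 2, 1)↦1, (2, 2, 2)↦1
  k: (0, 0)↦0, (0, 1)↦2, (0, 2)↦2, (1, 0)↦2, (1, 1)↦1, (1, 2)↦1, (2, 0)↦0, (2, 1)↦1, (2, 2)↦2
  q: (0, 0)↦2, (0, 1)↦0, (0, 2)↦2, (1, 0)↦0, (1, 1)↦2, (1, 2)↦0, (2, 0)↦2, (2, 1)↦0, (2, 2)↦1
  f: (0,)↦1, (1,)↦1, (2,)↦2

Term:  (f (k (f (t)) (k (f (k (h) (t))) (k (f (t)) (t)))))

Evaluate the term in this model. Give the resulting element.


  t = 2
  (f (t)) = f(2,) = 2
  h = 2
  t = 2
  (k (h) (t)) = k(2, 2) = 2
  (f (k (h) (t))) = f(2,) = 2
  t = 2
  (f (t)) = f(2,) = 2
  t = 2
  (k (f (t)) (t)) = k(2, 2) = 2
  (k (f (k (h) (t))) (k (f (t)) (t))) = k(2, 2) = 2
  (k (f (t)) (k (f (k (h) (t))) (k (f (t)) (t)))) = k(2, 2) = 2
  (f (k (f (t)) (k (f (k (h) (t))) (k (f (t)) (t))))) = f(2,) = 2

value = 2


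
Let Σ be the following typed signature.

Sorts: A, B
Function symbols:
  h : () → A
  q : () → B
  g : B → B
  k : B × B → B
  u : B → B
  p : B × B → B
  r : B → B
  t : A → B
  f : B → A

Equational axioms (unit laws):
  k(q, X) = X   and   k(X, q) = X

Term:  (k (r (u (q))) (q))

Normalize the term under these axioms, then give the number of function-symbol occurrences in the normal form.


1. (k (r (u (q))) (q))  →  (r (u (q)))
normal form: (r (u (q)))

size = 3


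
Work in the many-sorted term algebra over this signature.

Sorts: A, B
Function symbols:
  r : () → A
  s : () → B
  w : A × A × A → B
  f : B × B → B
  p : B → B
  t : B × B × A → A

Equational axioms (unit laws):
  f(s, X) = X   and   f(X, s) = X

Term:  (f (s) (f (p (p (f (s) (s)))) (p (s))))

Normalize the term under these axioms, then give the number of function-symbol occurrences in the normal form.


size = 6

1. (f (s) (f (p (p (f (s) (s)))) (p (s))))  →  (f (p (p (f (s) (s)))) (p (s)))
2. (f (p (p (f (s) (s)))) (p (s)))  →  (f (p (p (s))) (p (s)))
normal form: (f (p (p (s))) (p (s)))


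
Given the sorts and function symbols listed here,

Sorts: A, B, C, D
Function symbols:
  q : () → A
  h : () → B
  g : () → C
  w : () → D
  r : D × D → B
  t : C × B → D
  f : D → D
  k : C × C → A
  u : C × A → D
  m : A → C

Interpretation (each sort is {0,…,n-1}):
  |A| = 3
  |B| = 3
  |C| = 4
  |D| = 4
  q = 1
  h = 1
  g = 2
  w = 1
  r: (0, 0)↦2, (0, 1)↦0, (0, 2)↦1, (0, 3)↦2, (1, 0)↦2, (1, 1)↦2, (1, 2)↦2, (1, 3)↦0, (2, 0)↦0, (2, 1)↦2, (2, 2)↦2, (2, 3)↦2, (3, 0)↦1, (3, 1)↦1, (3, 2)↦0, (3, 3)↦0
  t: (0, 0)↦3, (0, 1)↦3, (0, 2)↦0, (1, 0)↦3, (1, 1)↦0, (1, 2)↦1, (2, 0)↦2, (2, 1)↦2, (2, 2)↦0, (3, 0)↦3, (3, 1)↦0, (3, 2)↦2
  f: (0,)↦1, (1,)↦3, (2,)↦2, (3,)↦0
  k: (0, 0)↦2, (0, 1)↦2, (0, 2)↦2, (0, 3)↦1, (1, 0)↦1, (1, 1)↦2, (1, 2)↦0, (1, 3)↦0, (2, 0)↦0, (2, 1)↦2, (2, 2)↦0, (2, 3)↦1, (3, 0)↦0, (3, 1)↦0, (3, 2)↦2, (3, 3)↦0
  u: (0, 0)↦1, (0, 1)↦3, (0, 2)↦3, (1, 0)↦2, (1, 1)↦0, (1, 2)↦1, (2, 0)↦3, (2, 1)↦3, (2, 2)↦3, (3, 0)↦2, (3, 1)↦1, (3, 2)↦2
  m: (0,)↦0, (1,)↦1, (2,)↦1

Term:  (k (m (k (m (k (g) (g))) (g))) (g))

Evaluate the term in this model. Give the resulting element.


  g = 2
  g = 2
  (k (g) (g)) = k(2, 2) = 0
  (m (k (g) (g))) = m(0,) = 0
  g = 2
  (k (m (k (g) (g))) (g)) = k(0, 2) = 2
  (m (k (m (k (g) (g))) (g))) = m(2,) = 1
  g = 2
  (k (m (k (m (k (g) (g))) (g))) (g)) = k(1, 2) = 0

value = 0


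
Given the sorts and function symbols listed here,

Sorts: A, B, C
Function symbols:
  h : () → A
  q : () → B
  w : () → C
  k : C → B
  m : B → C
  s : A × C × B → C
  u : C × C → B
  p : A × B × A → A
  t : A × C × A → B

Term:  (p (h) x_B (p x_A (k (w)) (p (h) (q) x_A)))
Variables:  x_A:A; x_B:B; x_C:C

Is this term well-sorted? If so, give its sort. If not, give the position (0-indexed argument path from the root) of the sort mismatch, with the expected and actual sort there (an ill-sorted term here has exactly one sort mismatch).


well-sorted; sort = A

  (h) : A
  x_B : B
    x_A : A
      (w) : C
    (k (w)) : B
      (h) : A
      (q) : B
      x_A : A
    (p (h) (q) x_A) : A
  (p x_A (k (w)) (p (h) (q) x_A)) : A
(p (h) x_B (p x_A (k (w)) (p (h) (q) x_A))) : A


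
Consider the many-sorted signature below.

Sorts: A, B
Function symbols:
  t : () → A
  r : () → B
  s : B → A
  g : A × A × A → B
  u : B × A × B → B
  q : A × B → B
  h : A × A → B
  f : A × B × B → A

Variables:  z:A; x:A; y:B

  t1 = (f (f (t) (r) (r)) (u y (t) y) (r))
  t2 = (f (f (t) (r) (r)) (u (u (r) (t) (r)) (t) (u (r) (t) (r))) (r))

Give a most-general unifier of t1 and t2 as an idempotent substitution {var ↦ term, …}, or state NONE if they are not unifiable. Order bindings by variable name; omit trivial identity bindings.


{y ↦ (u (r) (t) (r))}


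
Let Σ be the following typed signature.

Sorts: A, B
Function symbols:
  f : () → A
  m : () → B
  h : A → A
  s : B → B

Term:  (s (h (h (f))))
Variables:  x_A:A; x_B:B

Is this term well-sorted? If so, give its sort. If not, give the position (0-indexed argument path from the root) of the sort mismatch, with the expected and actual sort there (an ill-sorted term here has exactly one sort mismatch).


ill-sorted at position [0]: expected B, got A

      (f) : A
    (h (f)) : A
  (h (h (f))) : A
(s (h (h (f)))) : ✗ arg 0 at [0] has sort A, expected B


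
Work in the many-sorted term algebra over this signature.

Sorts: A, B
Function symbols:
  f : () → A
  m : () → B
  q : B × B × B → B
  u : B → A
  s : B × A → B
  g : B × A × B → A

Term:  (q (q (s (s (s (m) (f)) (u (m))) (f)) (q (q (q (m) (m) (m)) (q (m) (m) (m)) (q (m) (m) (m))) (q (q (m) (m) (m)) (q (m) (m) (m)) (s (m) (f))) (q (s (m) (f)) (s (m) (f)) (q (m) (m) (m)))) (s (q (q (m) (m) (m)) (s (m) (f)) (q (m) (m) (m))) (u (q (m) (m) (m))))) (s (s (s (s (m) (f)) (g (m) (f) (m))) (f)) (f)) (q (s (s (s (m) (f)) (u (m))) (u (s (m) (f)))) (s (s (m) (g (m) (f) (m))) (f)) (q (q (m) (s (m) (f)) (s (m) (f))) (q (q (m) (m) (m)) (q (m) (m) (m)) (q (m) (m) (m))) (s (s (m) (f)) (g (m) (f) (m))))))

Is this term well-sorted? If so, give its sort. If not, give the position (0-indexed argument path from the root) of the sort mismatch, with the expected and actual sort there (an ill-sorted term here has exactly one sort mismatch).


          (m) : B
          (f) : A
        (s (m) (f)) : B
          (m) : B
        (u (m)) : A
      (s (s (m) (f)) (u (m))) : B
      (f) : A
    (s (s (s (m) (f)) (u (m))) (f)) : B
          (m) : B
          (m) : B
          (m) : B
        (q (m) (m) (m)) : B
          (m) : B
          (m) : B
          (m) : B
        (q (m) (m) (m)) : B
          (m) : B
          (m) : B
          (m) : B
        (q (m) (m) (m)) : B
      (q (q (m) (m) (m)) (q (m) (m) (m)) (q (m) (m) (m))) : B
          (m) : B
          (m) : B
          (m) : B
        (q (m) (m) (m)) : B
          (m) : B
          (m) : B
          (m) : B
        (q (m) (m) (m)) : B
          (m) : B
          (f) : A
        (s (m) (f)) : B
      (q (q (m) (m) (m)) (q (m) (m) (m)) (s (m) (f))) : B
          (m) : B
          (f) : A
        (s (m) (f)) : B
          (m) : B
          (f) : A
        (s (m) (f)) : B
          (m) : B
          (m) : B
          (m) : B
        (q (m) (m) (m)) : B
      (q (s (m) (f)) (s (m) (f)) (q (m) (m) (m))) : B
    (q (q (q (m) (m) (m)) (q (m) (m) (m)) (q (m) (m) (m))) (q (q (m) (m) (m)) (q (m) (m) (m)) (s (m) (f))) (q (s (m) (f)) (s (m) (f)) (q (m) (m) (m)))) : B
          (m) : B
          (m) : B
          (m) : B
        (q (m) (m) (m)) : B
          (m) : B
          (f) : A
        (s (m) (f)) : B
          (m) : B
          (m) : B
          (m) : B
        (q (m) (m) (m)) : B
      (q (q (m) (m) (m)) (s (m) (f)) (q (m) (m) (m))) : B
          (m) : B
          (m) : B
          (m) : B
        (q (m) (m) (m)) : B
      (u (q (m) (m) (m))) : A
    (s (q (q (m) (m) (m)) (s (m) (f)) (q (m) (m) (m))) (u (q (m) (m) (m)))) : B
  (q (s (s (s (m) (f)) (u (m))) (f)) (q (q (q (m) (m) (m)) (q (m) (m) (m)) (q (m) (m) (m))) (q (q (m) (m) (m)) (q (m) (m) (m)) (s (m) (f))) (q (s (m) (f)) (s (m) (f)) (q (m) (m) (m)))) (s (q (q (m) (m) (m)) (s (m) (f)) (q (m) (m) (m))) (u (q (m) (m) (m))))) : B
          (m) : B
          (f) : A
        (s (m) (f)) : B
          (m) : B
          (f) : A
          (m) : B
        (g (m) (f) (m)) : A
      (s (s (m) (f)) (g (m) (f) (m))) : B
      (f) : A
    (s (s (s (m) (f)) (g (m) (f) (m))) (f)) : B
    (f) : A
  (s (s (s (s (m) (f)) (g (m) (f) (m))) (f)) (f)) : B
          (m) : B
          (f) : A
        (s (m) (f)) : B
          (m) : B
        (u (m)) : A
      (s (s (m) (f)) (u (m))) : B
          (m) : B
          (f) : A
        (s (m) (f)) : B
      (u (s (m) (f))) : A
    (s (s (s (m) (f)) (u (m))) (u (s (m) (f)))) : B
        (m) : B
          (m) : B
          (f) : A
          (m) : B
        (g (m) (f) (m)) : A
      (s (m) (g (m) (f) (m))) : B
      (f) : A
    (s (s (m) (g (m) (f) (m))) (f)) : B
        (m) : B
          (m) : B
          (f) : A
        (s (m) (f)) : B
          (m) : B
          (f) : A
        (s (m) (f)) : B
      (q (m) (s (m) (f)) (s (m) (f))) : B
          (m) : B
          (m) : B
          (m) : B
        (q (m) (m) (m)) : B
          (m) : B
          (m) : B
          (m) : B
        (q (m) (m) (m)) : B
          (m) : B
          (m) : B
          (m) : B
        (q (m) (m) (m)) : B
      (q (q (m) (m) (m)) (q (m) (m) (m)) (q (m) (m) (m))) : B
          (m) : B
          (f) : A
        (s (m) (f)) : B
          (m) : B
          (f) : A
          (m) : B
        (g (m) (f) (m)) : A
      (s (s (m) (f)) (g (m) (f) (m))) : B
    (q (q (m) (s (m) (f)) (s (m) (f))) (q (q (m) (m) (m)) (q (m) (m) (m)) (q (m) (m) (m))) (s (s (m) (f)) (g (m) (f) (m)))) : B
  (q (s (s (s (m) (f)) (u (m))) (u (s (m) (f)))) (s (s (m) (g (m) (f) (m))) (f)) (q (q (m) (s (m) (f)) (s (m) (f))) (q (q (m) (m) (m)) (q (m) (m) (m)) (q (m) (m) (m))) (s (s (m) (f)) (g (m) (f) (m))))) : B
(q (q (s (s (s (m) (f)) (u (m))) (f)) (q (q (q (m) (m) (m)) (q (m) (m) (m)) (q (m) (m) (m))) (q (q (m) (m) (m)) (q (m) (m) (m)) (s (m) (f))) (q (s (m) (f)) (s (m) (f)) (q (m) (m) (m)))) (s (q (q (m) (m) (m)) (s (m) (f)) (q (m) (m) (m))) (u (q (m) (m) (m))))) (s (s (s (s (m) (f)) (g (m) (f) (m))) (f)) (f)) (q (s (s (s (m) (f)) (u (m))) (u (s (m) (f)))) (s (s (m) (g (m) (f) (m))) (f)) (q (q (m) (s (m) (f)) (s (m) (f))) (q (q (m) (m) (m)) (q (m) (m) (m)) (q (m) (m) (m))) (s (s (m) (f)) (g (m) (f) (m)))))) : B

well-sorted; sort = B


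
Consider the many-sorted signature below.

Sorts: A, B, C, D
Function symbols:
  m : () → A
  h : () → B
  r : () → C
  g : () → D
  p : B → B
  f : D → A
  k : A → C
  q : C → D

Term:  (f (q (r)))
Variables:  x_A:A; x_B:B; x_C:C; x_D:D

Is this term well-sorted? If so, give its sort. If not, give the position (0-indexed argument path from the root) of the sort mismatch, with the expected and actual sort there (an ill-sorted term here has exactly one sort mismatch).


    (r) : C
  (q (r)) : D
(f (q (r))) : A

well-sorted; sort = A


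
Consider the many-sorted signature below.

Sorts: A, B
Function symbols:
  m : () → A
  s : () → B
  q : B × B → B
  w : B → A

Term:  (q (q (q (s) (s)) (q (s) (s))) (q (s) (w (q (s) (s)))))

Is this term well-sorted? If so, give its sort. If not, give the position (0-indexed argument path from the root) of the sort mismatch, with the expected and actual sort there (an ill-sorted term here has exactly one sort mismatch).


ill-sorted at position [1, 1]: expected B, got A

      (s) : B
      (s) : B
    (q (s) (s)) : B
      (s) : B
      (s) : B
    (q (s) (s)) : B
  (q (q (s) (s)) (q (s) (s))) : B
    (s) : B
        (s) : B
        (s) : B
      (q (s) (s)) : B
    (w (q (s) (s))) : A
  (q (s) (w (q (s) (s)))) : ✗ arg 1 at [1, 1] has sort A, expected B


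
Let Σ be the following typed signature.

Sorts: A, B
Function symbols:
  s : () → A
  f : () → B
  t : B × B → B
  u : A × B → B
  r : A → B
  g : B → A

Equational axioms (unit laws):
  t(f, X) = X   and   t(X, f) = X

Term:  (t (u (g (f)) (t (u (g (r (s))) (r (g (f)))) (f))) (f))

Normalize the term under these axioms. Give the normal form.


normal form = (u (g (f)) (u (g (r (s))) (r (g (f)))))

1. (t (u (g (f)) (t (u (g (r (s))) (r (g (f)))) (f))) (f))  →  (u (g (f)) (t (u (g (r (s))) (r (g (f)))) (f)))
2. (u (g (f)) (t (u (g (r (s))) (r (g (f)))) (f)))  →  (u (g (f)) (u (g (r (s))) (r (g (f)))))


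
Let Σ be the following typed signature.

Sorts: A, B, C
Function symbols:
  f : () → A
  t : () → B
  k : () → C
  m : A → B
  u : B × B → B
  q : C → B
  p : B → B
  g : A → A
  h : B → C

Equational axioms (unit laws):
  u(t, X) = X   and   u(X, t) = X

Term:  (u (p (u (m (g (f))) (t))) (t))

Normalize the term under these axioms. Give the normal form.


normal form = (p (m (g (f))))

1. (u (p (u (m (g (f))) (t))) (t))  →  (p (u (m (g (f))) (t)))
2. (p (u (m (g (f))) (t)))  →  (p (m (g (f))))


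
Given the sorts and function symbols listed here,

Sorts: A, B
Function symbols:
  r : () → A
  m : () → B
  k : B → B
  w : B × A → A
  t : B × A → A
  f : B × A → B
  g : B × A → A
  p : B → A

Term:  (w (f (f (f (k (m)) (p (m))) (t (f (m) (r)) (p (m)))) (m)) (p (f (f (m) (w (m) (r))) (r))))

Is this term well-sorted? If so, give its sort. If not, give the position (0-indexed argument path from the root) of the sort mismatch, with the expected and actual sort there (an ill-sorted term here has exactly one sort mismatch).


ill-sorted at position [0, 1]: expected A, got B

          (m) : B
        (k (m)) : B
          (m) : B
        (p (m)) : A
      (f (k (m)) (p (m))) : B
          (m) : B
          (r) : A
        (f (m) (r)) : B
          (m) : B
        (p (m)) : A
      (t (f (m) (r)) (p (m))) : A
    (f (f (k (m)) (p (m))) (t (f (m) (r)) (p (m)))) : B
    (m) : B
  (f (f (f (k (m)) (p (m))) (t (f (m) (r)) (p (m)))) (m)) : ✗ arg 1 at [0, 1] has sort B, expected A
        (m) : B
          (m) : B
          (r) : A
        (w (m) (r)) : A
      (f (m) (w (m) (r))) : B
      (r) : A
    (f (f (m) (w (m) (r))) (r)) : B
  (p (f (f (m) (w (m) (r))) (r))) : A


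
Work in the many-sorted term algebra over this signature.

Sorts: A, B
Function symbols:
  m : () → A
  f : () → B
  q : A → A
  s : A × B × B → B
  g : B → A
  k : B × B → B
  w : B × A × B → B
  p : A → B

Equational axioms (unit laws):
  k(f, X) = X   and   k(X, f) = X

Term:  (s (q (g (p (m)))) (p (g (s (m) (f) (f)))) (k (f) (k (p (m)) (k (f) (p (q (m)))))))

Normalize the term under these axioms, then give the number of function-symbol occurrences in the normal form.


size = 17

1. (s (q (g (p (m)))) (p (g (s (m) (f) (f)))) (k (f) (k (p (m)) (k (f) (p (q (m)))))))  →  (s (q (g (p (m)))) (p (g (s (m) (f) (f)))) (k (p (m)) (k (f) (p (q (m))))))
2. (s (q (g (p (m)))) (p (g (s (m) (f) (f)))) (k (p (m)) (k (f) (p (q (m))))))  →  (s (q (g (p (m)))) (p (g (s (m) (f) (f)))) (k (p (m)) (p (q (m)))))
normal form: (s (q (g (p (m)))) (p (g (s (m) (f) (f)))) (k (p (m)) (p (q (m)))))


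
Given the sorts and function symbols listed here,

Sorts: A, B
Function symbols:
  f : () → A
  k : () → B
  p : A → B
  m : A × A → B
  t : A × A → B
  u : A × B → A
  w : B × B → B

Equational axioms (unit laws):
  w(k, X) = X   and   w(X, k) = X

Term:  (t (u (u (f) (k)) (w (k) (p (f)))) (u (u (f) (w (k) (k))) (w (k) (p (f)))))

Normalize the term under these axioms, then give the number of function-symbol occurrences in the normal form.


size = 13

1. (t (u (u (f) (k)) (w (k) (p (f)))) (u (u (f) (w (k) (k))) (w (k) (p (f)))))  →  (t (u (u (f) (k)) (p (f))) (u (u (f) (w (k) (k))) (w (k) (p (f)))))
2. (t (u (u (f) (k)) (p (f))) (u (u (f) (w (k) (k))) (w (k) (p (f)))))  →  (t (u (u (f) (k)) (p (f))) (u (u (f) (k)) (w (k) (p (f)))))
3. (t (u (u (f) (k)) (p (f))) (u (u (f) (k)) (w (k) (p (f)))))  →  (t (u (u (f) (k)) (p (f))) (u (u (f) (k)) (p (f))))
normal form: (t (u (u (f) (k)) (p (f))) (u (u (f) (k)) (p (f))))


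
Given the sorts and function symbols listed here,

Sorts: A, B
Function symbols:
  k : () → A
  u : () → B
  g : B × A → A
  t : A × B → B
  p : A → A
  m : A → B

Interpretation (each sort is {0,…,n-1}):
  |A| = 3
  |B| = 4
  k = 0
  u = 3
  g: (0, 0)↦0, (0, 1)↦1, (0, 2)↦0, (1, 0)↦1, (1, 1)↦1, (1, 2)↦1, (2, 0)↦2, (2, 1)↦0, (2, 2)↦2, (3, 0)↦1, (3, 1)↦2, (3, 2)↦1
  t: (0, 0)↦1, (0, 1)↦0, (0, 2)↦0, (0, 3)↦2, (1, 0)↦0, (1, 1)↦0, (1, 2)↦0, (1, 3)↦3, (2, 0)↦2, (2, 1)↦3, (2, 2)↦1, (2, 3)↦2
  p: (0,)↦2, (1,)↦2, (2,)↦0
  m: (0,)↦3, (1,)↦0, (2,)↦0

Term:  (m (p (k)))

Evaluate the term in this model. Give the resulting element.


  k = 0
  (p (k)) = p(0,) = 2
  (m (p (k))) = m(2,) = 0

value = 0


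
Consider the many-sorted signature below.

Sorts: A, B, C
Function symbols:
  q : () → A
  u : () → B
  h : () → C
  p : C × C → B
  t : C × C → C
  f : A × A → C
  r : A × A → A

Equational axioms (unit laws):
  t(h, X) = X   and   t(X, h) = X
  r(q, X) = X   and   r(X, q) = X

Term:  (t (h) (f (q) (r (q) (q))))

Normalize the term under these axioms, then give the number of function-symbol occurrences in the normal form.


1. (t (h) (f (q) (r (q) (q))))  →  (f (q) (r (q) (q)))
2. (f (q) (r (q) (q)))  →  (f (q) (q))
normal form: (f (q) (q))

size = 3


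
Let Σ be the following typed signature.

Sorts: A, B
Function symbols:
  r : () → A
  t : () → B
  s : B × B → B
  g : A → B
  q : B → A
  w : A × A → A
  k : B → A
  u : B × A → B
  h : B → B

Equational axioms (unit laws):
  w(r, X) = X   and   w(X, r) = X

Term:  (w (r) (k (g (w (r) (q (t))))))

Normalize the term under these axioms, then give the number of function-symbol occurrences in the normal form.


1. (w (r) (k (g (w (r) (q (t))))))  →  (k (g (w (r) (q (t)))))
2. (k (g (w (r) (q (t)))))  →  (k (g (q (t))))
normal form: (k (g (q (t))))

size = 4


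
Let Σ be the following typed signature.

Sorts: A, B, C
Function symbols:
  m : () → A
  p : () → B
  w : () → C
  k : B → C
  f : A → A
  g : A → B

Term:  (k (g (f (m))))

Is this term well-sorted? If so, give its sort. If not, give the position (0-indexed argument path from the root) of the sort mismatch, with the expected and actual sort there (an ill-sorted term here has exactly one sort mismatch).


well-sorted; sort = C

      (m) : A
    (f (m)) : A
  (g (f (m))) : B
(k (g (f (m)))) : C


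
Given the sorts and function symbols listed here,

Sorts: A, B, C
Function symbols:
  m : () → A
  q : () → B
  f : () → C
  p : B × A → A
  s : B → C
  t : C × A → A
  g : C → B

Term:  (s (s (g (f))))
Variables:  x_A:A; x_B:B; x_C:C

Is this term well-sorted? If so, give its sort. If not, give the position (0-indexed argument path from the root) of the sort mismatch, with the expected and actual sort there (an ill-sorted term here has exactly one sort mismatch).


ill-sorted at position [0]: expected B, got C

      (f) : C
    (g (f)) : B
  (s (g (f))) : C
(s (s (g (f)))) : ✗ arg 0 at [0] has sort C, expected B


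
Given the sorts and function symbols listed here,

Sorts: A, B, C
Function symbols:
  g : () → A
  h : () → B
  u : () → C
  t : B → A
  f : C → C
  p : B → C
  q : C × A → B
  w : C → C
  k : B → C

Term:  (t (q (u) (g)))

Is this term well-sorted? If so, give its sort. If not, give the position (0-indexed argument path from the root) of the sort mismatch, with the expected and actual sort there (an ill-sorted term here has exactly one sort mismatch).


    (u) : C
    (g) : A
  (q (u) (g)) : B
(t (q (u) (g))) : A

well-sorted; sort = A


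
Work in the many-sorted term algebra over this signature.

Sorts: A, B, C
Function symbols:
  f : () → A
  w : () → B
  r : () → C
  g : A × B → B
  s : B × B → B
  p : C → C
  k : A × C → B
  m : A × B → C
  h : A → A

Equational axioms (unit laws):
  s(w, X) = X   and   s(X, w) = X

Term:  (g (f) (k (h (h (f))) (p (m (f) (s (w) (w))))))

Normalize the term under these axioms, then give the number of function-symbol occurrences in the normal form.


size = 10

1. (g (f) (k (h (h (f))) (p (m (f) (s (w) (w))))))  →  (g (f) (k (h (h (f))) (p (m (f) (w)))))
normal form: (g (f) (k (h (h (f))) (p (m (f) (w)))))


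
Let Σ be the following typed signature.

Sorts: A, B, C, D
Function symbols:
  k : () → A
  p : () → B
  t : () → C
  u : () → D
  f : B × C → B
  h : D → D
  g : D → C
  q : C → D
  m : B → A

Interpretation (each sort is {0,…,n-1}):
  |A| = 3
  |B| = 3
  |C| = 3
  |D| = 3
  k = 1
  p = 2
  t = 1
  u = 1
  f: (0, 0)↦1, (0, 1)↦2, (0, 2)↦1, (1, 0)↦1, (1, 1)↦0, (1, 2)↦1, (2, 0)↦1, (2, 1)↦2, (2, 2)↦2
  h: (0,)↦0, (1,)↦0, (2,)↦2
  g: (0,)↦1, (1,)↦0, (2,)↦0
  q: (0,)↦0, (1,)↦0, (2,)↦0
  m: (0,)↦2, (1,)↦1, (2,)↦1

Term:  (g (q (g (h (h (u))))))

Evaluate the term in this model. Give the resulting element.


value = 1

  u = 1
  (h (u)) = h(1,) = 0
  (h (h (u))) = h(0,) = 0
  (g (h (h (u)))) = g(0,) = 1
  (q (g (h (h (u))))) = q(1,) = 0
  (g (q (g (h (h (u)))))) = g(0,) = 1


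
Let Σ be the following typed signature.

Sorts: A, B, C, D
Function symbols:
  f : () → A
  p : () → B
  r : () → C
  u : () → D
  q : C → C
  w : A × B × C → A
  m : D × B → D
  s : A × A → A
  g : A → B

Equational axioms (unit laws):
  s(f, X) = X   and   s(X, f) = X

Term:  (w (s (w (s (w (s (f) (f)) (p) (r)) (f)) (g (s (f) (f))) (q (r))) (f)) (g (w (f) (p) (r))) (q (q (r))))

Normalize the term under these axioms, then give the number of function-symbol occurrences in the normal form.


size = 18

1. (w (s (w (s (w (s (f) (f)) (p) (r)) (f)) (g (s (f) (f))) (q (r))) (f)) (g (w (f) (p) (r))) (q (q (r))))  →  (w (w (s (w (s (f) (f)) (p) (r)) (f)) (g (s (f) (f))) (q (r))) (g (w (f) (p) (r))) (q (q (r))))
2. (w (w (s (w (s (f) (f)) (p) (r)) (f)) (g (s (f) (f))) (q (r))) (g (w (f) (p) (r))) (q (q (r))))  →  (w (w (w (s (f) (f)) (p) (r)) (g (s (f) (f))) (q (r))) (g (w (f) (p) (r))) (q (q (r))))
3. (w (w (w (s (f) (f)) (p) (r)) (g (s (f) (f))) (q (r))) (g (w (f) (p) (r))) (q (q (r))))  →  (w (w (w (f) (p) (r)) (g (s (f) (f))) (q (r))) (g (w (f) (p) (r))) (q (q (r))))
4. (w (w (w (f) (p) (r)) (g (s (f) (f))) (q (r))) (g (w (f) (p) (r))) (q (q (r))))  →  (w (w (w (f) (p) (r)) (g (f)) (q (r))) (g (w (f) (p) (r))) (q (q (r))))
normal form: (w (w (w (f) (p) (r)) (g (f)) (q (r))) (g (w (f) (p) (r))) (q (q (r))))


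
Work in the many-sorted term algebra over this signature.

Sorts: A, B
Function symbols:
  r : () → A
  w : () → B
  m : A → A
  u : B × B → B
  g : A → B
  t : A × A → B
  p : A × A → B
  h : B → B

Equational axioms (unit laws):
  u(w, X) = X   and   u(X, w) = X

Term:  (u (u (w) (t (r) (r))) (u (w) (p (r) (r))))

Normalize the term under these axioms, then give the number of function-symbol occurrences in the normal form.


size = 7

1. (u (u (w) (t (r) (r))) (u (w) (p (r) (r))))  →  (u (t (r) (r)) (u (w) (p (r) (r))))
2. (u (t (r) (r)) (u (w) (p (r) (r))))  →  (u (t (r) (r)) (p (r) (r)))
normal form: (u (t (r) (r)) (p (r) (r)))


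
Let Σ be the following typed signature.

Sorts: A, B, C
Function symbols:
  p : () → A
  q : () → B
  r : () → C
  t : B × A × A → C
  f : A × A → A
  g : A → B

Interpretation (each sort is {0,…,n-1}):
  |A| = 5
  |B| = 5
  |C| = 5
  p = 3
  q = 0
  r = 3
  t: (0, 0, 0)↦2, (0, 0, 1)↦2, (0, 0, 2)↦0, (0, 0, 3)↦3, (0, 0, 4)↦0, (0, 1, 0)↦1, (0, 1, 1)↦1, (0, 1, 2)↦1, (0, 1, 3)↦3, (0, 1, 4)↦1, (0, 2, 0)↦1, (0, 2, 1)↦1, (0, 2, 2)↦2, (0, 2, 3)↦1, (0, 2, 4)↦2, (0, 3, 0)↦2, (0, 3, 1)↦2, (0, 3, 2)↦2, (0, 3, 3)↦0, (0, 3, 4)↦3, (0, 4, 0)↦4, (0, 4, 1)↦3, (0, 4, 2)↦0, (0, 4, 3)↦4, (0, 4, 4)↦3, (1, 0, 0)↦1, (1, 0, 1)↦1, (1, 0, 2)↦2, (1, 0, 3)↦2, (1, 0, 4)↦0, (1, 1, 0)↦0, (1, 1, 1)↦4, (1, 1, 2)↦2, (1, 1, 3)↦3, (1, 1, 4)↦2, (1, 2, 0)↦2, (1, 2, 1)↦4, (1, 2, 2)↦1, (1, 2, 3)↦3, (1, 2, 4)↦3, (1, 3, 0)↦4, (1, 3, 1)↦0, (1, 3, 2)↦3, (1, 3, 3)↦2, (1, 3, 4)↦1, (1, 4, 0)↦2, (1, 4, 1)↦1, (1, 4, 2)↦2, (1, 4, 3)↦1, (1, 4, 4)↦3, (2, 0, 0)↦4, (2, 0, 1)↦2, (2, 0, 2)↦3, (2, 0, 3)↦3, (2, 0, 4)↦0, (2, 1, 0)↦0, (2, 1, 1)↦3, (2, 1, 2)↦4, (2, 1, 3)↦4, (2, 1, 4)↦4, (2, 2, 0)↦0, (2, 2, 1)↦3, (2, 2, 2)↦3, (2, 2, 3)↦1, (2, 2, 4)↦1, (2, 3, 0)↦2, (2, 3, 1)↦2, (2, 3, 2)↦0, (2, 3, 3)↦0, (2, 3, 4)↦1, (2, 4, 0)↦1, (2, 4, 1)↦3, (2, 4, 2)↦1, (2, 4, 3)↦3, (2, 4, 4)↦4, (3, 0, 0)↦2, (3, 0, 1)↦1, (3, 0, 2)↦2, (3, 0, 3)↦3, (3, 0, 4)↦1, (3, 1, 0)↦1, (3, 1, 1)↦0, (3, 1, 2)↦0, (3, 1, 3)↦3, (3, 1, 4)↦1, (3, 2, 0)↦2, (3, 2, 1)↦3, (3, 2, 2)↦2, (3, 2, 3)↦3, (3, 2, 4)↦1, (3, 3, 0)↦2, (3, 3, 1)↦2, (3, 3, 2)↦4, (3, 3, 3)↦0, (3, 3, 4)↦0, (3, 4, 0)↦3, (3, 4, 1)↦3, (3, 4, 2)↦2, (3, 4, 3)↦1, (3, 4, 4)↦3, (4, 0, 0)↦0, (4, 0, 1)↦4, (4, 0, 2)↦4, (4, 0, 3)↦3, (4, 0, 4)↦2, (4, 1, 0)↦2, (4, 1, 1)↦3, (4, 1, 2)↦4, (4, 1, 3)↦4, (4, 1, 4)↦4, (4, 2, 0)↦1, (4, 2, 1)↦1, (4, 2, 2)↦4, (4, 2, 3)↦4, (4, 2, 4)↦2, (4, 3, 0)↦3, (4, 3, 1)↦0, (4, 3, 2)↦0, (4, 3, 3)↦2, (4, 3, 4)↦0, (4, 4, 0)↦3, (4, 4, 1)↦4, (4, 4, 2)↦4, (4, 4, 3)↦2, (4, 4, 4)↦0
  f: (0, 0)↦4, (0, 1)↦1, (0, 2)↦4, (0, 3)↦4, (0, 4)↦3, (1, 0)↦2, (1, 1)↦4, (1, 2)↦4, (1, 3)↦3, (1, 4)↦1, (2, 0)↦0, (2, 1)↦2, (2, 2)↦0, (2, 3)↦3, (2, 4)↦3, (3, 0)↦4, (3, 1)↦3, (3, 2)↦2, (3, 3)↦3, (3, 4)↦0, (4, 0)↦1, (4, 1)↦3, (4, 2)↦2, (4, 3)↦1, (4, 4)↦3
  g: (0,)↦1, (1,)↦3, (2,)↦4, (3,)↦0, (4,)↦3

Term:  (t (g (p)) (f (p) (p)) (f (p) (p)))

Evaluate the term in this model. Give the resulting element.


  p = 3
  (g (p)) = g(3,) = 0
  p = 3
  p = 3
  (f (p) (p)) = f(3, 3) = 3
  p = 3
  p = 3
  (f (p) (p)) = f(3, 3) = 3
  (t (g (p)) (f (p) (p)) (f (p) (p))) = t(0, 3, 3) = 0

value = 0


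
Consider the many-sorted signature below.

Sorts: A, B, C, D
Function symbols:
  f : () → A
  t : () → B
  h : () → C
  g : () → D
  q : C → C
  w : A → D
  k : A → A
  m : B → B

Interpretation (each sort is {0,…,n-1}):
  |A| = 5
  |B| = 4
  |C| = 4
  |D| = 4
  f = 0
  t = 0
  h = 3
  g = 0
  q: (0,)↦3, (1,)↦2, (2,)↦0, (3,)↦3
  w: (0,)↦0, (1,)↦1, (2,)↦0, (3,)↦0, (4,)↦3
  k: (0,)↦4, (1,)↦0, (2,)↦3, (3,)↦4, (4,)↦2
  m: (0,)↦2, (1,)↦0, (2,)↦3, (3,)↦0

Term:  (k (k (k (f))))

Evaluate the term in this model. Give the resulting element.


value = 3

  f = 0
  (k (f)) = k(0,) = 4
  (k (k (f))) = k(4,) = 2
  (k (k (k (f)))) = k(2,) = 3


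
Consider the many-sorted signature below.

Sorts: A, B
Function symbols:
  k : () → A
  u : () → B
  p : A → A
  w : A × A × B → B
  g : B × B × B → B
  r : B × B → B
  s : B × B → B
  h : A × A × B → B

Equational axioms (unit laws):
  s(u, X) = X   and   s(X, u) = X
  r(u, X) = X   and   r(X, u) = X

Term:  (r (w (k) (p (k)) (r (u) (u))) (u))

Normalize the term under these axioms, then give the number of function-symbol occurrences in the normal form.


size = 5

1. (r (w (k) (p (k)) (r (u) (u))) (u))  →  (w (k) (p (k)) (r (u) (u)))
2. (w (k) (p (k)) (r (u) (u)))  →  (w (k) (p (k)) (u))
normal form: (w (k) (p (k)) (u))


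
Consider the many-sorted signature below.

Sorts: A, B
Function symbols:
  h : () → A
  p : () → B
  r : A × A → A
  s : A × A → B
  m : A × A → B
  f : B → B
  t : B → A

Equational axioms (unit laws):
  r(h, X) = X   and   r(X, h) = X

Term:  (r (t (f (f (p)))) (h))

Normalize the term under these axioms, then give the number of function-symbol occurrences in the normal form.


1. (r (t (f (f (p)))) (h))  →  (t (f (f (p))))
normal form: (t (f (f (p))))

size = 4


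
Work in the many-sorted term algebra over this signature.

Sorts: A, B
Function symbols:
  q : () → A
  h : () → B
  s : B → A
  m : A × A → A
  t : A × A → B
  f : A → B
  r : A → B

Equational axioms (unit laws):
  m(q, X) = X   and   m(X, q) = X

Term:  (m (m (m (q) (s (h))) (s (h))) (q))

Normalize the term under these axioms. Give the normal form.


normal form = (m (s (h)) (s (h)))

1. (m (m (m (q) (s (h))) (s (h))) (q))  →  (m (m (q) (s (h))) (s (h)))
2. (m (m (q) (s (h))) (s (h)))  →  (m (s (h)) (s (h)))


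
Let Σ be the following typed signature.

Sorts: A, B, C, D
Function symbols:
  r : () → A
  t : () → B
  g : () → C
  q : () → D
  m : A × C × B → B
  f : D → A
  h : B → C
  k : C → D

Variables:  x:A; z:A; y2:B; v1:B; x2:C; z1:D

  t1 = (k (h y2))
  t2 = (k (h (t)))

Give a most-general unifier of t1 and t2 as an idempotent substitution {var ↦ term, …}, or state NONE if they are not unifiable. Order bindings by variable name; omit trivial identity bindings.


{y2 ↦ (t)}


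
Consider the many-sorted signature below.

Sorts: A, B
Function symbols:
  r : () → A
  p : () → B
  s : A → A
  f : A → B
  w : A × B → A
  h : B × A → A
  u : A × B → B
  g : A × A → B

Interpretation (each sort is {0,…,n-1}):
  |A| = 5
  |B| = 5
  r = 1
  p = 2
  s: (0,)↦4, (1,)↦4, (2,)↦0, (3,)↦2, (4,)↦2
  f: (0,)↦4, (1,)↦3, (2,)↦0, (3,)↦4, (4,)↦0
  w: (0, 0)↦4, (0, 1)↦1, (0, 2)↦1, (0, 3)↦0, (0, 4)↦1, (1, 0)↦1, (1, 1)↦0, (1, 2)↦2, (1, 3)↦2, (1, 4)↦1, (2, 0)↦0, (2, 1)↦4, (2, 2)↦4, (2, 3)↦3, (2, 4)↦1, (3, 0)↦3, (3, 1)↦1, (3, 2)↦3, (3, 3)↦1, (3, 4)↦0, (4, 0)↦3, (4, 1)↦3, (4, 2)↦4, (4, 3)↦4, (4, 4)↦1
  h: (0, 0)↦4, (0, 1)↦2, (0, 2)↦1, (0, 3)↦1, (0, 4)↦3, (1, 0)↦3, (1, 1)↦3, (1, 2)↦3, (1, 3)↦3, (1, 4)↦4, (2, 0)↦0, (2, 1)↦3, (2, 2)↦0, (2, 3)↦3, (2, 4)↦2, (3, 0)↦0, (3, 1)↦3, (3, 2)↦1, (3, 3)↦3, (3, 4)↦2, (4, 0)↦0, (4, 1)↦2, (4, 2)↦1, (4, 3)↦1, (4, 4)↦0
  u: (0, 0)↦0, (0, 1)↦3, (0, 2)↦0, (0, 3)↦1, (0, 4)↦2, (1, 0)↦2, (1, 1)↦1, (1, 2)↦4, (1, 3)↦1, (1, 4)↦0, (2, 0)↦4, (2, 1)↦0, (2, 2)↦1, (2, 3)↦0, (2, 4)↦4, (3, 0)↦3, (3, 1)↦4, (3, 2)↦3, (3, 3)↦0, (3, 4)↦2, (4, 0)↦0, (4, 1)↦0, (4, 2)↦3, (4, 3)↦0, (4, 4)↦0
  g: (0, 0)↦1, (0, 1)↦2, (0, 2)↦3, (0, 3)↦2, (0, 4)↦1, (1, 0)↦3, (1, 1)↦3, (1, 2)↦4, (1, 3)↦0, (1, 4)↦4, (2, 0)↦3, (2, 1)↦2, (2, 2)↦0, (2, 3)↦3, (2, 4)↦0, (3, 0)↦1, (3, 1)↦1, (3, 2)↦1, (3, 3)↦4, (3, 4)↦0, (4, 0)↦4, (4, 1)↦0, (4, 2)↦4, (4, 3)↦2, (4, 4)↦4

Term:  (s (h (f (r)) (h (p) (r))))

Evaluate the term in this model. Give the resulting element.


  r = 1
  (f (r)) = f(1,) = 3
  p = 2
  r = 1
  (h (p) (r)) = h(2, 1) = 3
  (h (f (r)) (h (p) (r))) = h(3, 3) = 3
  (s (h (f (r)) (h (p) (r)))) = s(3,) = 2

value = 2


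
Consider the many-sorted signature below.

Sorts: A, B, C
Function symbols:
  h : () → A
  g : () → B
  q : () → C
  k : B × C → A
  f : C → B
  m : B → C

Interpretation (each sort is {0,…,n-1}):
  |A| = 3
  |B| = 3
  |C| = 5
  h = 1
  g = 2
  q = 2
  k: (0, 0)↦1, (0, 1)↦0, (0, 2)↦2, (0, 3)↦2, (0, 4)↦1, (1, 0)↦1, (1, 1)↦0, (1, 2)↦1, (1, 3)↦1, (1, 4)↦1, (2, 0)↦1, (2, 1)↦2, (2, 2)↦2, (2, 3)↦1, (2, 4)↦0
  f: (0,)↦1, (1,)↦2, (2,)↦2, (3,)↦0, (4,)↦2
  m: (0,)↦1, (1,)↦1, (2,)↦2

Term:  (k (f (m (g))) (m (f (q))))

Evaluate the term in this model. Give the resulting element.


value = 2

  g = 2
  (m (g)) = m(2,) = 2
  (f (m (g))) = f(2,) = 2
  q = 2
  (f (q)) = f(2,) = 2
  (m (f (q))) = m(2,) = 2
  (k (f (m (g))) (m (f (q)))) = k(2, 2) = 2
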